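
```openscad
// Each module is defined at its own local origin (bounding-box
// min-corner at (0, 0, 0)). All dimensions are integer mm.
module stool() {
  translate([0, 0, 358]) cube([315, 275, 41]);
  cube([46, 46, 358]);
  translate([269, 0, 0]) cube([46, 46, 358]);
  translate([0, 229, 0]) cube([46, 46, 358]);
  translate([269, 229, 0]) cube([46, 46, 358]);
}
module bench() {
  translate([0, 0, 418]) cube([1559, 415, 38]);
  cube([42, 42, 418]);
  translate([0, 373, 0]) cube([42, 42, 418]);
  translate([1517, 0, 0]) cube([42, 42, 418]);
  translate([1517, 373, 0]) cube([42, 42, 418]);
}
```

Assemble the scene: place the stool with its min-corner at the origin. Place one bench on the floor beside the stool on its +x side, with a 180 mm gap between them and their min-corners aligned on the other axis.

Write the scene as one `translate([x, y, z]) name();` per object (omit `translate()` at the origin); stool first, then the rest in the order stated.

stool();
translate([495, 0, 0]) bench();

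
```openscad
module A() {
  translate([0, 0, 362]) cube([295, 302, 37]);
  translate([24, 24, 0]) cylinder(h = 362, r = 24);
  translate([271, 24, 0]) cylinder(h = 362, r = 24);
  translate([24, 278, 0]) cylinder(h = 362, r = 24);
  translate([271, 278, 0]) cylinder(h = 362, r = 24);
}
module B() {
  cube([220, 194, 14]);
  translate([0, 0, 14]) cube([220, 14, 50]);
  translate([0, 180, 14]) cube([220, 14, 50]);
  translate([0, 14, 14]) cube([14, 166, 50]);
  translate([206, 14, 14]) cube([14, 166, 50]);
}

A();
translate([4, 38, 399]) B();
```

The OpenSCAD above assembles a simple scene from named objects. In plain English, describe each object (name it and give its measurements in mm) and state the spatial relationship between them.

A is a four-legged stool. The seat is 295×302 mm, 37 mm thick, top at z = 399 mm. It stands on four round legs, each 48 mm in diameter, from z = 0 to the seat underside, each leg's axis is inset half a diameter from the nearest pair of seat edges (so the leg's bounding box is flush with the corner).

B is an open storage box with external size 220×194×64 mm and wall thickness 14 mm (the base is also 14 mm thick). The base covers the whole footprint; the four walls stand on the base, with the y-facing walls full-width and the x-facing walls fitting between their inner faces.

The open box is on top of the stool.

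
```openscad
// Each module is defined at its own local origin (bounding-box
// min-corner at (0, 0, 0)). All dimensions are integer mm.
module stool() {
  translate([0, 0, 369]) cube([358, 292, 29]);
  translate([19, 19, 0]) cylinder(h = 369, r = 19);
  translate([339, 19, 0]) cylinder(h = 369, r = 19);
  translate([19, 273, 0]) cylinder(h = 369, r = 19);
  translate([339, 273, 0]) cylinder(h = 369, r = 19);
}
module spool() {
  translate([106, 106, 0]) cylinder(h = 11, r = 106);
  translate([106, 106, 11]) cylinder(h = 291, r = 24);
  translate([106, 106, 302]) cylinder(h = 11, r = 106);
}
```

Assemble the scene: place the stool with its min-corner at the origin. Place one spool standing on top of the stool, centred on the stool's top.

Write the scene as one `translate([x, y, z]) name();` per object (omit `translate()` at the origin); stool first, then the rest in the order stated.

stool();
translate([73, 40, 398]) spool();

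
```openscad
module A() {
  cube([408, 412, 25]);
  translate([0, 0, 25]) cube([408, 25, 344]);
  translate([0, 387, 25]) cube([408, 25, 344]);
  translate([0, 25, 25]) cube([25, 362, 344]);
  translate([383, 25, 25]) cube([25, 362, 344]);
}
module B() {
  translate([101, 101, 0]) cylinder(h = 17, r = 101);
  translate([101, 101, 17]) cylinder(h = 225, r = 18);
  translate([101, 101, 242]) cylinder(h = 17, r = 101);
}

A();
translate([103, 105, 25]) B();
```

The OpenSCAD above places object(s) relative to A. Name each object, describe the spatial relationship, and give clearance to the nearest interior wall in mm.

Clearances: x = 78, y = 80; minimum 78 mm.

A is an open box. B is a spool. The spool sits inside the open box, centred. The clearance to the nearest interior wall is 78 mm.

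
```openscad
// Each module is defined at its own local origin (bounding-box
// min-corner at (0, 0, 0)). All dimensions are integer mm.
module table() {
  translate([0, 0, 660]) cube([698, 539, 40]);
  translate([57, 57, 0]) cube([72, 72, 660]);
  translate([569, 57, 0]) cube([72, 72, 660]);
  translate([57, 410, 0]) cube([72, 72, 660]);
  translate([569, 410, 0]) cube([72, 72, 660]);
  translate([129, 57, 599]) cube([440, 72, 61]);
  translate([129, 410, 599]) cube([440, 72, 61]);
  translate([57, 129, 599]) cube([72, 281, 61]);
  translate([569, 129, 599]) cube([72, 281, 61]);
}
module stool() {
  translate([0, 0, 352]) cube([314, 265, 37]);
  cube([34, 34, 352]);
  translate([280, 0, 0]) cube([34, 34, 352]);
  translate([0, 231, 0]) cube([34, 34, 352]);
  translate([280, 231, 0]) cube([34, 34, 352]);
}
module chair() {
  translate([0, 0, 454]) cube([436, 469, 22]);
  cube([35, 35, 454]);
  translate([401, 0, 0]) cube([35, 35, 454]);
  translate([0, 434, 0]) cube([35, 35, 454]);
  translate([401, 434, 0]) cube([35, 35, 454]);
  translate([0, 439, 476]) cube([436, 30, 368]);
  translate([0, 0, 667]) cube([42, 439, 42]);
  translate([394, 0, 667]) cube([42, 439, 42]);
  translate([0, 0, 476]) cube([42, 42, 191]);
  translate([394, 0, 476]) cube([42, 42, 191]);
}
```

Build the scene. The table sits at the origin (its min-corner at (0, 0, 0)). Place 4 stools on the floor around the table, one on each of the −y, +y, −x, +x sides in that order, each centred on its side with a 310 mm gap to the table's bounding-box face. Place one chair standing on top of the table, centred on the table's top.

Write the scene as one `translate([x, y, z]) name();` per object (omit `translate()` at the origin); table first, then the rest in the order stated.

table();
translate([192, -575, 0]) stool();
translate([192, 849, 0]) stool();
translate([-624, 137, 0]) stool();
translate([1008, 137, 0]) stool();
translate([131, 35, 700]) chair();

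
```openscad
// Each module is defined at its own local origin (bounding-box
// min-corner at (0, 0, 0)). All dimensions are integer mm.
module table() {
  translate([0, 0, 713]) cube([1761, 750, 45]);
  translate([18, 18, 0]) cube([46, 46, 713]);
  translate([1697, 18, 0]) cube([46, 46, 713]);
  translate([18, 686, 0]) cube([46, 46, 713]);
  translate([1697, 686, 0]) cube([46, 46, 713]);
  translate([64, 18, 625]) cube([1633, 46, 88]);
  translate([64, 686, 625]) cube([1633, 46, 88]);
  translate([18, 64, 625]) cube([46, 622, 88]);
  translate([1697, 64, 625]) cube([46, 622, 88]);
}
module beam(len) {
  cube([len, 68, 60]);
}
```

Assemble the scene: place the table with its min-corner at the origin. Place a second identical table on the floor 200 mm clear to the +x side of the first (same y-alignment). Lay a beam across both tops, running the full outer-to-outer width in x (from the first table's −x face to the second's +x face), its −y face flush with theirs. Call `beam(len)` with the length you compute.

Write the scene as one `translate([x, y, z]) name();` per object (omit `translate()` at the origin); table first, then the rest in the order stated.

table();
translate([1961, 0, 0]) table();
translate([0, 0, 758]) beam(3722);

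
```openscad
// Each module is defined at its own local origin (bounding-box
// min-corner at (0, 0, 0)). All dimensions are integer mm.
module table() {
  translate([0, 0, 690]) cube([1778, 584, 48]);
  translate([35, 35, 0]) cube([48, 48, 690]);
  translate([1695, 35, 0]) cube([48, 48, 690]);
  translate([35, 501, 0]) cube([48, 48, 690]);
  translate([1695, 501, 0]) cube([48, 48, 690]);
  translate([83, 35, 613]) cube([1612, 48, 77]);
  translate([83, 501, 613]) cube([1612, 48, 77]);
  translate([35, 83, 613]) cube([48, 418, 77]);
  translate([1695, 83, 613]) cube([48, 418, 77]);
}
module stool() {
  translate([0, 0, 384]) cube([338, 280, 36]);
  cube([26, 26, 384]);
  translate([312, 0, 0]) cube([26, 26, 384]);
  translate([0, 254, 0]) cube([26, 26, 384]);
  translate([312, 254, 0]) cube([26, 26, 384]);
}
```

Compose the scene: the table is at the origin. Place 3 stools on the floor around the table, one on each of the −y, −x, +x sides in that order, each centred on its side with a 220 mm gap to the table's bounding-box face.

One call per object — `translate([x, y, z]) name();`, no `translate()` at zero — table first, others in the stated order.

table();
translate([720, -500, 0]) stool();
translate([-558, 152, 0]) stool();
translate([1998, 152, 0]) stool();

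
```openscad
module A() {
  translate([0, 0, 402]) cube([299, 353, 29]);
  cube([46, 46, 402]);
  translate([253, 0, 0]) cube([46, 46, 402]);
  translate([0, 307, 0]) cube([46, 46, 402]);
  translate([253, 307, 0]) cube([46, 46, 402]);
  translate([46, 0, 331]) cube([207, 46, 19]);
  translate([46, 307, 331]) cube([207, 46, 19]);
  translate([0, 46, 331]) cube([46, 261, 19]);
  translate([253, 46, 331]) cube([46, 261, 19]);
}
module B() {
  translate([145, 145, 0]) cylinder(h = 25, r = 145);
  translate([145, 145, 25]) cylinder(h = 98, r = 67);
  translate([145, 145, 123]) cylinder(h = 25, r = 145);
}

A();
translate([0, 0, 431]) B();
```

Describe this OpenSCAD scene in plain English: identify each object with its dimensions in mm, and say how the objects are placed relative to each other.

A is a four-legged stool. The seat is 299×353 mm, 29 mm thick, top at z = 431 mm. It stands on four square legs, each 46×46 mm in cross-section, from z = 0 to the seat underside, each flush with a corner of the seat. Four stretchers, 46 mm wide and 19 mm tall, connect adjacent legs with their undersides at z = 331 mm, each running between the inner faces of the legs it joins and aligned with the legs' outer faces on the other axis.

B is a spool: two coaxial disc flanges of radius 145 mm and thickness 25 mm, joined by a core cylinder of radius 67 mm and height 98 mm. The lower flange rests on z = 0 and the three cylinders share a vertical axis.

The spool is on top of the stool.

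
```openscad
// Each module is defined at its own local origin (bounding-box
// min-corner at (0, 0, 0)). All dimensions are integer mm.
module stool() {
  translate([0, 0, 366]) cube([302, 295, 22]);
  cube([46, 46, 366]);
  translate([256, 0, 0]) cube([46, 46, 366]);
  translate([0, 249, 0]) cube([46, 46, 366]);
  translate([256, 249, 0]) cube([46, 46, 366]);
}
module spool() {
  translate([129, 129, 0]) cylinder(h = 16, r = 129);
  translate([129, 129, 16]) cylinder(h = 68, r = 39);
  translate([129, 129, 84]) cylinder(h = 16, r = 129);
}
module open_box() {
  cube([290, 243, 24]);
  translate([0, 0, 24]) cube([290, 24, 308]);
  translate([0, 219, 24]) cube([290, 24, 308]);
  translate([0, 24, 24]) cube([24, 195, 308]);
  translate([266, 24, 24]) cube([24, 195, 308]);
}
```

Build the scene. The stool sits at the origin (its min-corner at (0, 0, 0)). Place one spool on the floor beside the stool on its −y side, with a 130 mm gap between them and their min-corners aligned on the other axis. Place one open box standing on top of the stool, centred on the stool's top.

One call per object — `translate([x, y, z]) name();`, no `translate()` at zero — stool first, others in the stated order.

stool();
translate([0, -388, 0]) spool();
translate([6, 26, 388]) open_box();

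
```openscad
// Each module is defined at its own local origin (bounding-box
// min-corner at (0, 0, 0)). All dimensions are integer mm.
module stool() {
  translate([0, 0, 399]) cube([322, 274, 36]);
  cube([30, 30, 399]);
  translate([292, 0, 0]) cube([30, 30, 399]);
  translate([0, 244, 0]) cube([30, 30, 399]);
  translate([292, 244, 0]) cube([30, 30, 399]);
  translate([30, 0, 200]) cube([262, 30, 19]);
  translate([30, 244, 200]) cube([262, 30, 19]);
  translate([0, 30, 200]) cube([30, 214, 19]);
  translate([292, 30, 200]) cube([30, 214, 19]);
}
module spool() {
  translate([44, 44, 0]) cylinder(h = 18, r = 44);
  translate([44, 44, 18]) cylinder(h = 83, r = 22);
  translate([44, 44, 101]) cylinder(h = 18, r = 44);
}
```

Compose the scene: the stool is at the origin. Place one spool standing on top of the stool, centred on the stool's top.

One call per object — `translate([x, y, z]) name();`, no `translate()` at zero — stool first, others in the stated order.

stool();
translate([117, 93, 435]) spool();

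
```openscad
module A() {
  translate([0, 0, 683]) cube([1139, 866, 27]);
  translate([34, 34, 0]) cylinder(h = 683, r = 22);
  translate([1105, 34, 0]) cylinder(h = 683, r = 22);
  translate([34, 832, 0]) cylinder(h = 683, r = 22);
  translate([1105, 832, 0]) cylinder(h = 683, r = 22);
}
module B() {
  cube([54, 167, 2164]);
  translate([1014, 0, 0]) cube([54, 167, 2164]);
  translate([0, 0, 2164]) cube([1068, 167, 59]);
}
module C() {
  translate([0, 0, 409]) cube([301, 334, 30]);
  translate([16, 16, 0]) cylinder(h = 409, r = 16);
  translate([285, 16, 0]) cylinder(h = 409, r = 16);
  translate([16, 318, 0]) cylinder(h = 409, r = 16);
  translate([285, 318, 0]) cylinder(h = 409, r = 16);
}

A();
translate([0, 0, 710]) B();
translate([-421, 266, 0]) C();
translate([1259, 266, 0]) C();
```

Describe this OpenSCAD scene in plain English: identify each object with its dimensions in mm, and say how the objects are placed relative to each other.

A is a rectangular dining table. The top is 1139×866×27 mm with its upper surface at z = 710 mm. It stands on four round legs of 44 mm diameter, each leg's bounding box inset 12 mm from the nearest pair of top edges, running from the floor to the underside of the top.

B is a door frame. The clear opening is 960 mm wide and 2164 mm high. Two 54 mm wide jambs, 167 mm deep, stand either side of the opening from the floor to the top of the opening. A 59 mm thick head sits across the top of both jambs, spanning the full outside width of the frame.

C is a simple wooden stool: a rectangular seat 301 mm (x) by 334 mm (y), 30 mm thick, top face at z = 439 mm, on four round legs, each 32 mm in diameter. The legs rest on z = 0, each leg's axis is inset half a diameter from the nearest pair of seat edges (so the leg's bounding box is flush with the corner).

The door frame is on top of the table. Two stools sit around the table at the −x, +x sides.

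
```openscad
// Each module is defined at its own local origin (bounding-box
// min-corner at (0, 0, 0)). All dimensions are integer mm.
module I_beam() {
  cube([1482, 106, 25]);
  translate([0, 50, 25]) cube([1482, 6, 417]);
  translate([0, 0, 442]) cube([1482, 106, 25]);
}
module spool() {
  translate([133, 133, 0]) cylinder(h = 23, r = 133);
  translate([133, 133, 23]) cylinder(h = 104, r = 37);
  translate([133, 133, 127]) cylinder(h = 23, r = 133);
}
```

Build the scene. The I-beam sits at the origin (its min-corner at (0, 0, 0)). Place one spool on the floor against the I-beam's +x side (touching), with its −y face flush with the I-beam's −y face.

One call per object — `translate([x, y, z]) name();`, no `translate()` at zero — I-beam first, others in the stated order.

I_beam();
translate([1482, 0, 0]) spool();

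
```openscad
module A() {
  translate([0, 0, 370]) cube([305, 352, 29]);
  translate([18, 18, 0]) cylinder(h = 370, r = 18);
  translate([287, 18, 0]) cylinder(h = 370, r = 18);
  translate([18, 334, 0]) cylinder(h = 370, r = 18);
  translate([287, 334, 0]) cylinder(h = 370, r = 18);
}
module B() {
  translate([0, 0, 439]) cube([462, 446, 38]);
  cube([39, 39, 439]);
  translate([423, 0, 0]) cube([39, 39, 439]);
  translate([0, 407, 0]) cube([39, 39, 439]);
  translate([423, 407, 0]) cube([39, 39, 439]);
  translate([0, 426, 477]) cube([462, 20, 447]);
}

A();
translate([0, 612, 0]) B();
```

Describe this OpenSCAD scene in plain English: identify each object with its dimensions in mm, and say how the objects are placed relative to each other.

A is a four-legged stool. The seat is a 305×352×29 mm slab whose top surface is at z = 399 mm; four round legs, each 36 mm in diameter, run from the floor (z = 0) to the underside of the seat, each leg's axis is inset half a diameter from the nearest pair of seat edges (so the leg's bounding box is flush with the corner).

B is a chair: 462×446 mm seat, 38 mm thick, top at z = 477 mm, on four 39 mm square corner legs flush with the seat edges. A 20 mm thick backrest slab spans the full seat width, extending 447 mm above the seat top, its back face flush with the seat's +y edge.

The chair is on the floor beside the stool on its +y side.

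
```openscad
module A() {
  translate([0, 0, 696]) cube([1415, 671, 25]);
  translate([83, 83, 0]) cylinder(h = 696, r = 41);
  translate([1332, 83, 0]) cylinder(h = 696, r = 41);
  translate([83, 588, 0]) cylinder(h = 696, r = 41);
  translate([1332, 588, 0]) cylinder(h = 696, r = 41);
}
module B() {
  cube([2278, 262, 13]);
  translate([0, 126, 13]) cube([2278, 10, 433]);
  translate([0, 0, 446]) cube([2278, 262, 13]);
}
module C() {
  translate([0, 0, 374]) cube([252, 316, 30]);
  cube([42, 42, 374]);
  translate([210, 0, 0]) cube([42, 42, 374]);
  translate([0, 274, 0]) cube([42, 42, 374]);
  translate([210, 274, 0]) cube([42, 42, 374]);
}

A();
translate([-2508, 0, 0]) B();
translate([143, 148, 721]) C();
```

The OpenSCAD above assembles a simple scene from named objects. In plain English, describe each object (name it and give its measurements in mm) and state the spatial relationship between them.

A is a rectangular dining table. The top is 1415×671×25 mm with its upper surface at z = 721 mm. It stands on four round legs of 82 mm diameter, each leg's bounding box inset 42 mm from the nearest pair of top edges, running from the floor to the underside of the top.

B is an I-beam lying along x, 2278 mm long. Overall section height 459 mm. Two flanges 262 mm wide (y) and 13 mm thick, one on the floor and one at the top; a web 10 mm thick runs between them, centred on the flange width.

C is a simple wooden stool: a rectangular seat 252 mm (x) by 316 mm (y), 30 mm thick, top face at z = 404 mm, on four square legs, each 42×42 mm in cross-section. The legs rest on z = 0, each flush with a corner of the seat.

The I-beam is on the floor beside the table on its −x side. The stool is on top of the table.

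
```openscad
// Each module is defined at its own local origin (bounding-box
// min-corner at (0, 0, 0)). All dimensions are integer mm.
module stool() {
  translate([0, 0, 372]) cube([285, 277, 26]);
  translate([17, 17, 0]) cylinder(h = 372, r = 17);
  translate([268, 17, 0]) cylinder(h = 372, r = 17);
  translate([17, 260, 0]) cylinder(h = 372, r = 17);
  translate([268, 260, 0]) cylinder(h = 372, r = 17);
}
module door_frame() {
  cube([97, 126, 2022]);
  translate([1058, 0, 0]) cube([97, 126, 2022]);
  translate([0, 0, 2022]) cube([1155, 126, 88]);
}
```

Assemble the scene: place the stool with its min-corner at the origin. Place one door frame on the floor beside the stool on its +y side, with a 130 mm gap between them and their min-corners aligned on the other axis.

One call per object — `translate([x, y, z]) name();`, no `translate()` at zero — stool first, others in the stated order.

stool();
translate([0, 407, 0]) door_frame();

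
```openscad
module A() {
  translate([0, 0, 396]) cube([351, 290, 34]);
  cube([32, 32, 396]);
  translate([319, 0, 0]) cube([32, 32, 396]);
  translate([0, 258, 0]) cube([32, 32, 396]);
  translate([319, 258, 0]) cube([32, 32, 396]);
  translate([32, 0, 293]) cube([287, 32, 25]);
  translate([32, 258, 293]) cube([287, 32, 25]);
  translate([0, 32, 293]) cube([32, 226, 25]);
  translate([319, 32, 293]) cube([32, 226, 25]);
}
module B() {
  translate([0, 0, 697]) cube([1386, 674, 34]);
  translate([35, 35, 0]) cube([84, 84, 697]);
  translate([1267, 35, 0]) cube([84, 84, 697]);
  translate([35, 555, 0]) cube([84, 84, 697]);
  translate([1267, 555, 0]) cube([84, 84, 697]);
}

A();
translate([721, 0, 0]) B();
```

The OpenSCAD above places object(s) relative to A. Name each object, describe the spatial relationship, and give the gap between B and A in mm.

A is a stool. B is a table. The table is on the floor beside the stool on its +x side. The gap between the table and the stool is 370 mm.

The table's nearest face is 370 mm from the stool's +x face.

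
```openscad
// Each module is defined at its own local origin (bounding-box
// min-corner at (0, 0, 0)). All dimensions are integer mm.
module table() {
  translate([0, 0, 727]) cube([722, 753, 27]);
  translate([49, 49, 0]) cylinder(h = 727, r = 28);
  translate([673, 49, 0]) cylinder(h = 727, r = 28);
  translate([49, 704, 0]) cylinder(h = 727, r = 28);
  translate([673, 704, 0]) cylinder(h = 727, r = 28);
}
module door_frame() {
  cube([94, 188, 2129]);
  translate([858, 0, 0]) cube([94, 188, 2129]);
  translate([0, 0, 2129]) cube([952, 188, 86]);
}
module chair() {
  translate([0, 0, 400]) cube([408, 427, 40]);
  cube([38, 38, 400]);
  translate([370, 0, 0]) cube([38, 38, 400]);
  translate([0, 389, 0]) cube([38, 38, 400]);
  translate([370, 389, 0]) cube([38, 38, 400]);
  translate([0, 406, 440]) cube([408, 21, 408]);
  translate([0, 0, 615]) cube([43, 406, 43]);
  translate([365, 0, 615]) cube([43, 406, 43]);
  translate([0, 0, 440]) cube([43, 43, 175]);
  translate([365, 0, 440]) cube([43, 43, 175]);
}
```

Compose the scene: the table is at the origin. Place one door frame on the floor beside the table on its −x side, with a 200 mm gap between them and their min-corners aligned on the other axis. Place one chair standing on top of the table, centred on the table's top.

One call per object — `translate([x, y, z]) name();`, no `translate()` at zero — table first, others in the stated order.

table();
translate([-1152, 0, 0]) door_frame();
translate([157, 163, 754]) chair();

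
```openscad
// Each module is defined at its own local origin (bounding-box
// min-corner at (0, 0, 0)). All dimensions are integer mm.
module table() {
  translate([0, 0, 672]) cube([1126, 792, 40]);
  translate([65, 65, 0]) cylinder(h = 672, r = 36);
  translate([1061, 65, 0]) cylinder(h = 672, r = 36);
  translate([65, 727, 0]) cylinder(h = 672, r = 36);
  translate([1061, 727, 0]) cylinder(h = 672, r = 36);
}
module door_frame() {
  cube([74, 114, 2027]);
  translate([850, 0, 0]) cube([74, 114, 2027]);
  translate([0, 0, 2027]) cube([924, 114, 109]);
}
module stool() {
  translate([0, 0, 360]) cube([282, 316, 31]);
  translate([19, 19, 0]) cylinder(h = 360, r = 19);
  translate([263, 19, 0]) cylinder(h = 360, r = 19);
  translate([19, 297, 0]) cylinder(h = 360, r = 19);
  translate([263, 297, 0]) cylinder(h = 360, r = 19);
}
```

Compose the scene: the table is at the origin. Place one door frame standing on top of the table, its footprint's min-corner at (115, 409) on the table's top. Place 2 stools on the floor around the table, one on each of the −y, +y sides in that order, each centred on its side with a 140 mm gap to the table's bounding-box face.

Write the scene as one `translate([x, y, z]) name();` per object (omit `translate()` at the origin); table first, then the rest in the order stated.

table();
translate([115, 409, 712]) door_frame();
translate([422, -456, 0]) stool();
translate([422, 932, 0]) stool();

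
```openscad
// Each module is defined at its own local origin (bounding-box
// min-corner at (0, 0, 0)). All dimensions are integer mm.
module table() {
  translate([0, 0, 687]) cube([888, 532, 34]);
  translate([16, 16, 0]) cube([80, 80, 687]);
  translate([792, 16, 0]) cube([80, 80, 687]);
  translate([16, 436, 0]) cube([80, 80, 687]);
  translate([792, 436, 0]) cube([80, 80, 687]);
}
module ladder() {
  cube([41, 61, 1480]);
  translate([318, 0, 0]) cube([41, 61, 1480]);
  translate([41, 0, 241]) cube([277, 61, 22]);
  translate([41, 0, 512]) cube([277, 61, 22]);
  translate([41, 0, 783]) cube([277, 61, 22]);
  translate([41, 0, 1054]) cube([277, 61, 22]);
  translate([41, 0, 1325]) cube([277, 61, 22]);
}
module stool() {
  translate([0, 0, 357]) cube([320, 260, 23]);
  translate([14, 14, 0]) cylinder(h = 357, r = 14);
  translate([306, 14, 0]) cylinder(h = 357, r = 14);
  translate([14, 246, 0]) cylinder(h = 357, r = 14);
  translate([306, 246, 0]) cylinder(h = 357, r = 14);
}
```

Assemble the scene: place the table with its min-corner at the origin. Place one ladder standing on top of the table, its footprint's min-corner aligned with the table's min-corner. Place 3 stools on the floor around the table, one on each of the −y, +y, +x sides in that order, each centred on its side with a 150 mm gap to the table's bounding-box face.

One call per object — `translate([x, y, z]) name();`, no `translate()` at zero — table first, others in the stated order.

table();
translate([0, 0, 721]) ladder();
translate([284, -410, 0]) stool();
translate([284, 682, 0]) stool();
translate([1038, 136, 0]) stool();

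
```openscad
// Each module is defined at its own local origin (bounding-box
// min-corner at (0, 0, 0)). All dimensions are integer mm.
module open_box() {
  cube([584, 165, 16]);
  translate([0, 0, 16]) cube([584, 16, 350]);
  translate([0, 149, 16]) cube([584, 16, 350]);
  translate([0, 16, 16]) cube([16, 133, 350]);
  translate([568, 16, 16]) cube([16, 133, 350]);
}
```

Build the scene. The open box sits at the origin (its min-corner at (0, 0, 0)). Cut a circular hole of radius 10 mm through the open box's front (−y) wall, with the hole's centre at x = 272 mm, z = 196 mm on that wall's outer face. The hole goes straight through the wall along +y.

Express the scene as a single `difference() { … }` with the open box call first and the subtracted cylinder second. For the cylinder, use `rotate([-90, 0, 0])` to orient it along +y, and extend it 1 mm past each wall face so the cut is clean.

difference() {
  open_box();
  translate([272, -1, 196]) rotate([-90, 0, 0]) cylinder(h = 18, r = 10);
}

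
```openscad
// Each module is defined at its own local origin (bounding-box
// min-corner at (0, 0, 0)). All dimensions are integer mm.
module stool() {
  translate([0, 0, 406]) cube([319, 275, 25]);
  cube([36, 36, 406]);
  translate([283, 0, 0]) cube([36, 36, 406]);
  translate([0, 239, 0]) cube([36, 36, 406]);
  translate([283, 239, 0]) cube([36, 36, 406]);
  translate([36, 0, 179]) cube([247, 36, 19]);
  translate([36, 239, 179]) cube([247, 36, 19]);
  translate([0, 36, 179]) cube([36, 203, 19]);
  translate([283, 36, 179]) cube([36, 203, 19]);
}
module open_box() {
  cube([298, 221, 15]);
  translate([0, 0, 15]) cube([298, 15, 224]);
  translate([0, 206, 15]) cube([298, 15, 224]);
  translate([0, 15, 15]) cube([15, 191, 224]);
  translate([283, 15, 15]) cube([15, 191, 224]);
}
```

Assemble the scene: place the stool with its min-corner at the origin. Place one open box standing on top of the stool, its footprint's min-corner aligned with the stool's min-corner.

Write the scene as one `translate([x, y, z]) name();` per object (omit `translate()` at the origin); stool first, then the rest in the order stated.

stool();
translate([0, 0, 431]) open_box();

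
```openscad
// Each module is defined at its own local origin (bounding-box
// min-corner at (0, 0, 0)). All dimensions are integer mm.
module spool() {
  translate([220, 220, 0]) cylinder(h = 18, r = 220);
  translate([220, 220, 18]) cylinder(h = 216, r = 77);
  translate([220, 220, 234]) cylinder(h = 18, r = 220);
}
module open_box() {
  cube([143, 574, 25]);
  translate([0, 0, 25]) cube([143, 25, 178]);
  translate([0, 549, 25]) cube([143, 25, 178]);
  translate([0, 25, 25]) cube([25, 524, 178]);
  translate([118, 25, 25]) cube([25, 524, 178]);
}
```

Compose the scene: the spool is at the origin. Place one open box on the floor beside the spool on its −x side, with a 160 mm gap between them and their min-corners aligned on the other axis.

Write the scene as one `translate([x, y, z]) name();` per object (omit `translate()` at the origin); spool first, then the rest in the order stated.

spool();
translate([-303, 0, 0]) open_box();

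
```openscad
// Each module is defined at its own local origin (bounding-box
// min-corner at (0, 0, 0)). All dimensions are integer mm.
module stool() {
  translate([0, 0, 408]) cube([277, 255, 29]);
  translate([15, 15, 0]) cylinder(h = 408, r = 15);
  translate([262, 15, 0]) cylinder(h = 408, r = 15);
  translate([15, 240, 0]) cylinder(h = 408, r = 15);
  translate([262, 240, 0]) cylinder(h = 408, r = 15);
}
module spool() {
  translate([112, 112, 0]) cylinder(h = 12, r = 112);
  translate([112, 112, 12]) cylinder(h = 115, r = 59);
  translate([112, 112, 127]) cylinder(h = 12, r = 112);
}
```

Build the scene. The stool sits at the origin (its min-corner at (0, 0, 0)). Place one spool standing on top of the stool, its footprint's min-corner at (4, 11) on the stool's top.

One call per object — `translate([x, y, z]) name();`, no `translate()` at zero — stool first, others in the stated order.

stool();
translate([4, 11, 437]) spool();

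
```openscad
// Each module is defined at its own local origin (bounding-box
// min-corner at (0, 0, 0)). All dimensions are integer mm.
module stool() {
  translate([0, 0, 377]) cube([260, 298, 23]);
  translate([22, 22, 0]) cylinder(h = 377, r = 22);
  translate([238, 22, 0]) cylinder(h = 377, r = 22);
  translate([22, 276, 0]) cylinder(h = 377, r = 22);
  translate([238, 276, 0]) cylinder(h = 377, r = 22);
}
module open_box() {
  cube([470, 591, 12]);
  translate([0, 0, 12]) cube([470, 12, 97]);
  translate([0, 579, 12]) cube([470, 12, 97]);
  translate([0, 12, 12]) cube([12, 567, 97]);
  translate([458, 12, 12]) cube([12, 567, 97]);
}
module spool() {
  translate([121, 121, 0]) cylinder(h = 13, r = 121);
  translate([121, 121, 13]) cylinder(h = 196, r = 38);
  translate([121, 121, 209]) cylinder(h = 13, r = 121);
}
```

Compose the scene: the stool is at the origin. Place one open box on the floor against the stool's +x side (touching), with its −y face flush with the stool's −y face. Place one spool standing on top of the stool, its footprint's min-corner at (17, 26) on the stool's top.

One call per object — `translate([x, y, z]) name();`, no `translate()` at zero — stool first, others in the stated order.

stool();
translate([260, 0, 0]) open_box();
translate([17, 26, 400]) spool();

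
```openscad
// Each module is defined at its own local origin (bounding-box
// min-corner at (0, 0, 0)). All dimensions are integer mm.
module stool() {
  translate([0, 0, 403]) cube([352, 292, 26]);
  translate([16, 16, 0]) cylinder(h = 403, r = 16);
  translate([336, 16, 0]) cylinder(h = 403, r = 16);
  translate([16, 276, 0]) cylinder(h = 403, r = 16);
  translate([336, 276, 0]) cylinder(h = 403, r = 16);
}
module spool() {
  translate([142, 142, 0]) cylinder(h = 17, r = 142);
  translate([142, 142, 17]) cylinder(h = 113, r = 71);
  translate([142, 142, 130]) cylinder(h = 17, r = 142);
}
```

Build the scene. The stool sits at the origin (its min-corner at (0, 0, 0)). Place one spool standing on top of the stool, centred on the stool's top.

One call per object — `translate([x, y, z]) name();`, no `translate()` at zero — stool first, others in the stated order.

stool();
translate([34, 4, 429]) spool();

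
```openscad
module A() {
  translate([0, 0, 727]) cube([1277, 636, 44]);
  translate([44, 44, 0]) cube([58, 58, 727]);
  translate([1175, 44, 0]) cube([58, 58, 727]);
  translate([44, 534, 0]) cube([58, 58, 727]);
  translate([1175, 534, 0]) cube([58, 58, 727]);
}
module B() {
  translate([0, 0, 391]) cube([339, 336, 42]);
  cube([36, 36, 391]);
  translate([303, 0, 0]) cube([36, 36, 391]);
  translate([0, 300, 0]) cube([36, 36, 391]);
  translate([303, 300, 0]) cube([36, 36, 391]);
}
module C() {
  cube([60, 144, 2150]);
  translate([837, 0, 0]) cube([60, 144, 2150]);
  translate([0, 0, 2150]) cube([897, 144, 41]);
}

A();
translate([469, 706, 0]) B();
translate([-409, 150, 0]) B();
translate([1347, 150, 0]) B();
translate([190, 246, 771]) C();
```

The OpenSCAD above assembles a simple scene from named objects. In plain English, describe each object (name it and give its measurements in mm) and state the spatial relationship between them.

A is a rectangular dining table. The top is 1277×636×44 mm with its upper surface at z = 771 mm. It stands on four 58×58 mm square legs, each inset 44 mm from the nearest pair of top edges, running from the floor to the underside of the top.

B is a simple wooden stool: a rectangular seat 339 mm (x) by 336 mm (y), 42 mm thick, top face at z = 433 mm, on four square legs, each 36×36 mm in cross-section. The legs rest on z = 0, each flush with a corner of the seat.

C is a door frame. The clear opening is 777 mm wide and 2150 mm high. Two 60 mm wide jambs, 144 mm deep, stand either side of the opening from the floor to the top of the opening. A 41 mm thick head sits across the top of both jambs, spanning the full outside width of the frame.

Three stools sit around the table at the +y, −x, +x sides. The door frame is on top of the table, centred.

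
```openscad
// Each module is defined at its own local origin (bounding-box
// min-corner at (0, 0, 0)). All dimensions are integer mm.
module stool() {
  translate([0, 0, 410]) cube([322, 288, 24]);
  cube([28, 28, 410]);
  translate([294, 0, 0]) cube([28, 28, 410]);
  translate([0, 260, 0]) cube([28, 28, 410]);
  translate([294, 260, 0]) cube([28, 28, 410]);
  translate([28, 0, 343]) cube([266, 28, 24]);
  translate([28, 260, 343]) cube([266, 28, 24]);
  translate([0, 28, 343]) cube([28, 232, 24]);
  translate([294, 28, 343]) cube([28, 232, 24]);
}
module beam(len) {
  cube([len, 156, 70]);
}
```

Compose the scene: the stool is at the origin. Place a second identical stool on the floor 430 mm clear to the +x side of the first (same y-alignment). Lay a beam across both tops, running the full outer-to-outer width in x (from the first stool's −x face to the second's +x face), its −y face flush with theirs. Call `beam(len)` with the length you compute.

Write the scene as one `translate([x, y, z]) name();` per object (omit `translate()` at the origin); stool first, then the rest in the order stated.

stool();
translate([752, 0, 0]) stool();
translate([0, 0, 434]) beam(1074);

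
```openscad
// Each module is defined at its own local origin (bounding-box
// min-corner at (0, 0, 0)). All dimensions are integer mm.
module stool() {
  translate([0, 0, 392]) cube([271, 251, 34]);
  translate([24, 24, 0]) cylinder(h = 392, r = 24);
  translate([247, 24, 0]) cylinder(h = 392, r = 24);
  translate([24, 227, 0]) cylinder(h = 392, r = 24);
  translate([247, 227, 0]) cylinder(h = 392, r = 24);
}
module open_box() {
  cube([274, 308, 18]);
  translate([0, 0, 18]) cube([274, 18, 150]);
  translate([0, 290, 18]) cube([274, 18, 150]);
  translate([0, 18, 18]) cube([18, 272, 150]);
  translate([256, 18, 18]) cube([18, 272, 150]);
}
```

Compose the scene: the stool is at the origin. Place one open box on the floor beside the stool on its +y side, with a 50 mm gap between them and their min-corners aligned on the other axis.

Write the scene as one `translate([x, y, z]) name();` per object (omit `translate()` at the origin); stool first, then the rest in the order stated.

stool();
translate([0, 301, 0]) open_box();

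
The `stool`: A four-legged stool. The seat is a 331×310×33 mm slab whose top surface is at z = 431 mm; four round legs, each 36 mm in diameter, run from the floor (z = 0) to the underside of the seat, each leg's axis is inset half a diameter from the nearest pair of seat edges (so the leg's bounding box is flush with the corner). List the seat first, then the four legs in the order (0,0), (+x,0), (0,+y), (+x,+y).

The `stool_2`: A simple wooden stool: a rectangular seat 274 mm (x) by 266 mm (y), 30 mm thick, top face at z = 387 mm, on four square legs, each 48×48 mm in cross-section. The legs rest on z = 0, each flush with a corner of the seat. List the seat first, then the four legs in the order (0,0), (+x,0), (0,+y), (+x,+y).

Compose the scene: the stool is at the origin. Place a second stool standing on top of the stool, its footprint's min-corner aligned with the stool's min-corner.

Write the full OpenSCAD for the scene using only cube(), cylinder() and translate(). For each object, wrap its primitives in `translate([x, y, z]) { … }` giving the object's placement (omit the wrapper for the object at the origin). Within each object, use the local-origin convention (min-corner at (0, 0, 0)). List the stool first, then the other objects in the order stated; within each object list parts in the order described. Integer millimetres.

translate([0, 0, 398]) cube([331, 310, 33]);
translate([18, 18, 0]) cylinder(h = 398, r = 18);
translate([313, 18, 0]) cylinder(h = 398, r = 18);
translate([18, 292, 0]) cylinder(h = 398, r = 18);
translate([313, 292, 0]) cylinder(h = 398, r = 18);
translate([0, 0, 431]) {
  translate([0, 0, 357]) cube([274, 266, 30]);
  cube([48, 48, 357]);
  translate([226, 0, 0]) cube([48, 48, 357]);
  translate([0, 218, 0]) cube([48, 48, 357]);
  translate([226, 218, 0]) cube([48, 48, 357]);
}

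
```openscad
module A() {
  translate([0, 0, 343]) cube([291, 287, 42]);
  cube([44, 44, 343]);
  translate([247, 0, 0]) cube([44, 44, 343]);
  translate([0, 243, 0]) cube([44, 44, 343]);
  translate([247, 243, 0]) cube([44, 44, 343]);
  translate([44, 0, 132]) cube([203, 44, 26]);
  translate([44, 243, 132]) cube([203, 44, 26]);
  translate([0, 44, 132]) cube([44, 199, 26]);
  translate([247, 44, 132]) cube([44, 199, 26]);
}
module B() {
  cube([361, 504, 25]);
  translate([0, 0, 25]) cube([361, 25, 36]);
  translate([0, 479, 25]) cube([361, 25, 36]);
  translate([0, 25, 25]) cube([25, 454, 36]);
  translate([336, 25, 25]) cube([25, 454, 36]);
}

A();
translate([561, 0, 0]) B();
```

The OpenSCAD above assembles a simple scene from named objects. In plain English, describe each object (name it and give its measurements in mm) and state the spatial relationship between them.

A is a four-legged stool. The seat is 291×287 mm, 42 mm thick, top at z = 385 mm. It stands on four square legs, each 44×44 mm in cross-section, from z = 0 to the seat underside, each flush with a corner of the seat. Four stretchers, 44 mm wide and 26 mm tall, connect adjacent legs with their undersides at z = 132 mm, each running between the inner faces of the legs it joins and aligned with the legs' outer faces on the other axis.

B is an open-topped rectangular box: outside dimensions 361×504×61 mm, with a uniform wall and base thickness of 25 mm. The base is a full 361×504 slab on the floor; four walls sit on top of the base. The front and back walls (the −y and +y sides) span the full width; the two side walls fit between them.

The open box is on the floor beside the stool on its +x side.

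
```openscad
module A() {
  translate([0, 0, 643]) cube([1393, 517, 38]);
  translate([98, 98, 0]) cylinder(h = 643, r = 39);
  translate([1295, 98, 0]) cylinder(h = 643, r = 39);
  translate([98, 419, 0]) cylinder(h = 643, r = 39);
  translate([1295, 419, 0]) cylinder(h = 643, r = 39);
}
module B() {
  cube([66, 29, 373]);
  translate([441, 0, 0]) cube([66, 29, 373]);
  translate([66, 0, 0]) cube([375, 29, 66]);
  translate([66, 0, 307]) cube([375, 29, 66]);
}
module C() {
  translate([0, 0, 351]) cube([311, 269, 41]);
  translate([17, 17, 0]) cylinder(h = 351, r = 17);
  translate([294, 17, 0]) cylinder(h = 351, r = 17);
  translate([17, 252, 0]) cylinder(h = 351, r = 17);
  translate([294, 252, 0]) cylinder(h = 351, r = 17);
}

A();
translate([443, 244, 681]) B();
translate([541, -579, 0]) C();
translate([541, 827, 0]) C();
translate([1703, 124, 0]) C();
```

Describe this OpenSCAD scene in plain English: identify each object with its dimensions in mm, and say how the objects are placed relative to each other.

A is a table with a 1393×517 mm rectangular top, 38 mm thick, top surface at z = 681 mm, supported by four round legs of 78 mm diameter, each leg's bounding box inset 59 mm from the nearest pair of top edges, running from the floor.

B is a rectangular picture frame lying in the x–z plane (depth along y). The opening is 375 mm wide (x) by 241 mm tall (z), surrounded by a border 66 mm wide on all four sides. The frame is 29 mm deep and is made of two full-height vertical stiles with two horizontal rails fitted between them.

C is a four-legged stool. The seat is a 311×269×41 mm slab whose top surface is at z = 392 mm; four round legs, each 34 mm in diameter, run from the floor (z = 0) to the underside of the seat, each leg's axis is inset half a diameter from the nearest pair of seat edges (so the leg's bounding box is flush with the corner).

The picture frame is on top of the table, centred. Three stools sit around the table at the −y, +y, +x sides.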